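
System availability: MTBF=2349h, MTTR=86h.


Availability = MTBF / (MTBF + MTTR)
Availability = 2349 / (2349 + 86)
Availability = 2349 / 2435
Availability = 96.4682%

96.4682%


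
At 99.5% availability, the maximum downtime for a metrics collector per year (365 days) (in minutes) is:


Formula: allowed downtime = period * (100 - SLA) / 100
Period (year (365 days)) = 525600 minutes
Unavailability fraction = (100 - 99.5) / 100
Allowed downtime = 525600 * (100 - 99.5) / 100
Allowed downtime = 2628.0 minutes

2628.0 minutes


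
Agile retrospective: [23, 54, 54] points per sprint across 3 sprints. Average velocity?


Formula: Avg velocity = Total points / Number of sprints
Points: [23, 54, 54]
Sum = 23 + 54 + 54 = 131
Avg velocity = 131 / 3 = 43.67 points/sprint

43.67 points/sprint


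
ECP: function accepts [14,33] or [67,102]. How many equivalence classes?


Valid ranges: [14,33] and [67,102]
Class 1: x < 14 — invalid
Class 2: 14 ≤ x ≤ 33 — valid
Class 3: 33 < x < 67 — invalid (gap between ranges)
Class 4: 67 ≤ x ≤ 102 — valid
Class 5: x > 102 — invalid
Total equivalence classes: 5

5 equivalence classes


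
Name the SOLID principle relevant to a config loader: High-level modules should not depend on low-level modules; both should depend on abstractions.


This describes the Dependency Inversion Principle (DIP)

Dependency Inversion Principle (DIP)


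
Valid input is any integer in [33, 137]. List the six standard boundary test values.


Range: [33, 137]
Boundaries: just below min, min, min+1, max-1, max, just above max
Values: [32, 33, 34, 136, 137, 138]

[32, 33, 34, 136, 137, 138]


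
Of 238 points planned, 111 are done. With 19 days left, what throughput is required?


Formula: Required rate = Remaining points / Days left
Remaining = 238 - 111 = 127 points
Required rate = 127 / 19 = 6.68 points/day

6.68 points/day


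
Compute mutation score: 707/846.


Mutation score = killed / total * 100
Mutation score = 707 / 846 * 100
Mutation score = 83.57%

83.57%


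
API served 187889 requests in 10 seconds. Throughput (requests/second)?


Formula: throughput = requests / seconds
throughput = 187889 / 10
throughput = 18788.9 requests/second

18788.9 requests/second


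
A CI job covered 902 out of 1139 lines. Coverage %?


Coverage = covered / total * 100
Coverage = 902 / 1139 * 100
Coverage = 79.19%

79.19%


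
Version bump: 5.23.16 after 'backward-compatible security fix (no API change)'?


Current: 5.23.16
Change category: 'backward-compatible security fix (no API change)' → patch bump
SemVer rule: patch bump → increment PATCH (MAJOR and MINOR unchanged)
New: 5.23.17

5.23.17


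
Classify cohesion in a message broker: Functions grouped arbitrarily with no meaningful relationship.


Reasoning: Worst: random grouping
Type: Coincidental cohesion

Coincidental cohesion


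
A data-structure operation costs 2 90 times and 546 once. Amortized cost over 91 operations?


Formula: Amortized cost = Total cost / Operations
Total cost = (90 * 2) + (1 * 546)
Total cost = 180 + 546 = 726
Amortized = 726 / 91 = 7.978

7.978


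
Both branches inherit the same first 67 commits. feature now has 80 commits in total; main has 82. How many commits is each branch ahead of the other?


Common ancestor: commit #67
feature commits after divergence: 80 - 67 = 13
main commits after divergence: 82 - 67 = 15
feature is 13 commits ahead of main
main is 15 commits ahead of feature

feature ahead: 13, main ahead: 15


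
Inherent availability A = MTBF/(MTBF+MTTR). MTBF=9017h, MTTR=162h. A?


Availability = MTBF / (MTBF + MTTR)
Availability = 9017 / (9017 + 162)
Availability = 9017 / 9179
Availability = 98.2351%

98.2351%


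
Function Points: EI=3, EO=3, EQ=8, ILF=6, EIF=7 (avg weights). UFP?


UFP = EI*4 + EO*5 + EQ*4 + ILF*10 + EIF*7
UFP = 3*4 + 3*5 + 8*4 + 6*10 + 7*7
UFP = 12 + 15 + 32 + 60 + 49
UFP = 168

168


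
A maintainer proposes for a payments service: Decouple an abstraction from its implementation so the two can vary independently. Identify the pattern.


This matches the Bridge pattern

Bridge


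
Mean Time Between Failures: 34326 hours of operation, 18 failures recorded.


Formula: MTBF = Total operating time / Number of failures
MTBF = 34326 / 18
MTBF = 1907.0 hours

1907.0 hours


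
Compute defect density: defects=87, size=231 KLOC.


Defect density = defects / KLOC
Defect density = 87 / 231
Defect density = 0.377 defects/KLOC

0.377 defects/KLOC


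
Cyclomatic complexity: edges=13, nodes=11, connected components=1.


Formula: V(G) = E - N + 2P
V(G) = 13 - 11 + 2*1
V(G) = 2 + 2
V(G) = 4

4


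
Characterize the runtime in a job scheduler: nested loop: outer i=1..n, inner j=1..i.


Reasoning: triangle: n(n+1)/2 ~ n^2/2
Complexity: O(n^2)

O(n^2)


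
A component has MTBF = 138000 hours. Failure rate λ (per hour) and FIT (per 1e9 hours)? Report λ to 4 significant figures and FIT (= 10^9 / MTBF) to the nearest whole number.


Formula: λ = 1 / MTBF; FIT = λ × 1e9 = 1e9 / MTBF
λ = 1 / 138000 ≈ 7.246e-06 failures/hour
FIT = 1e9 / 138000 ≈ 7246 failures per 1e9 hours (nearest whole number)

λ = 7.246e-06 /h, FIT = 7246


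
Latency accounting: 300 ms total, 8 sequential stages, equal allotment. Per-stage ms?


Formula: per_stage = total_budget / stages
per_stage = 300 / 8
per_stage = 37.5 ms

37.5 ms


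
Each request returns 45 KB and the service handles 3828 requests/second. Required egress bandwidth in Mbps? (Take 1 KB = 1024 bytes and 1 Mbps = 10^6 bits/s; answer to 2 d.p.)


Formula: Mbps = payload_bytes * RPS * 8 / 1e6
Payload per request = 45 KB = 45 * 1024 = 46080 bytes
Total bytes/sec = 46080 * 3828 = 176394240
Total bits/sec = 176394240 * 8 = 1411153920
Mbps = 1411153920 / 1e6 = 1411.15

1411.15 Mbps


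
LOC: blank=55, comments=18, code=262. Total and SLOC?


Total LOC = blank + comment + code
Total LOC = 55 + 18 + 262 = 335
SLOC (source only) = code = 262

Total LOC: 335, SLOC: 262


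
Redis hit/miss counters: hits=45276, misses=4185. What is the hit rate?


Formula: hit rate = hits / (hits + misses) * 100
hit rate = 45276 / (45276 + 4185) * 100
hit rate = 45276 / 49461 * 100
hit rate = 91.54%

91.54%


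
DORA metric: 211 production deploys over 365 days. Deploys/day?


Formula: deployments per day = releases / days
= 211 / 365
= 0.578 deploys/day
(equivalently, 4.05 deploys/week)

0.578 deploys/day


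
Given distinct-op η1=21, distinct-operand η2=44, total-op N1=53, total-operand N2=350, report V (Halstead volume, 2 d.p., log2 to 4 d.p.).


Formula: V = N * log2(η), where N = N1 + N2 and η = η1 + η2
η = 21 + 44 = 65
N = 53 + 350 = 403
log2(65) ≈ 6.0224
V = 403 * 6.0224 = 2427.03

2427.03


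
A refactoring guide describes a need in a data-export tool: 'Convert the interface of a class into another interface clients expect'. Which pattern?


This matches the Adapter pattern

Adapter


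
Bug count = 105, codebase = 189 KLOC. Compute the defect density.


Defect density = defects / KLOC
Defect density = 105 / 189
Defect density = 0.556 defects/KLOC

0.556 defects/KLOC


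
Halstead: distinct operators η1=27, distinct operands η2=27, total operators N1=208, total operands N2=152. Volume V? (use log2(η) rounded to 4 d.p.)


Formula: V = N * log2(η), where N = N1 + N2 and η = η1 + η2
η = 27 + 27 = 54
N = 208 + 152 = 360
log2(54) ≈ 5.7549
V = 360 * 5.7549 = 2071.76

2071.76


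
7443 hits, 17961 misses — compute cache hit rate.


Formula: hit rate = hits / (hits + misses) * 100
hit rate = 7443 / (7443 + 17961) * 100
hit rate = 7443 / 25404 * 100
hit rate = 29.3%

29.3%


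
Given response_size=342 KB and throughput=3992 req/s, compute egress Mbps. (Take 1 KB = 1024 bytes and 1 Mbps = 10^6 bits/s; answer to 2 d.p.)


Formula: Mbps = payload_bytes * RPS * 8 / 1e6
Payload per request = 342 KB = 342 * 1024 = 350208 bytes
Total bytes/sec = 350208 * 3992 = 1398030336
Total bits/sec = 1398030336 * 8 = 11184242688
Mbps = 11184242688 / 1e6 = 11184.24

11184.24 Mbps


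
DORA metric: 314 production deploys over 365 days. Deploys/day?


Formula: deployments per day = releases / days
= 314 / 365
= 0.86 deploys/day
(equivalently, 6.02 deploys/week)

0.86 deploys/day


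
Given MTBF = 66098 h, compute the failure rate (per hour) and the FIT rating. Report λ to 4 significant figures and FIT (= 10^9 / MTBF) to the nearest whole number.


Formula: λ = 1 / MTBF; FIT = λ × 1e9 = 1e9 / MTBF
λ = 1 / 66098 ≈ 1.513e-05 failures/hour
FIT = 1e9 / 66098 ≈ 15129 failures per 1e9 hours (nearest whole number)

λ = 1.513e-05 /h, FIT = 15129


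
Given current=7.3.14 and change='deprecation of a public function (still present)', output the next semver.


Current: 7.3.14
Change category: 'deprecation of a public function (still present)' → minor bump
SemVer rule: minor bump → increment MINOR, reset PATCH to 0 (MAJOR unchanged)
New: 7.4.0

7.4.0


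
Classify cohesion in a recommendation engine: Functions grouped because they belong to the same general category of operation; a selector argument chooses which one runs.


Reasoning: Grouped by category of activity, not by data or sequence
Type: Logical cohesion

Logical cohesion


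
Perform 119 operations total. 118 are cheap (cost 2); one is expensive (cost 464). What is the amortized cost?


Formula: Amortized cost = Total cost / Operations
Total cost = (118 * 2) + (1 * 464)
Total cost = 236 + 464 = 700
Amortized = 700 / 119 = 5.8824

5.8824


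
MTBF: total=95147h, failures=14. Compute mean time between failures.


Formula: MTBF = Total operating time / Number of failures
MTBF = 95147 / 14
MTBF = 6796.21 hours

6796.21 hours


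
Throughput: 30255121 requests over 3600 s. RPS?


Formula: throughput = requests / seconds
throughput = 30255121 / 3600
throughput = 8404.2 requests/second

8404.2 requests/second


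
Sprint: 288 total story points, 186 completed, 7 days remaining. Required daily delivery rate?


Formula: Required rate = Remaining points / Days left
Remaining = 288 - 186 = 102 points
Required rate = 102 / 7 = 14.57 points/day

14.57 points/day


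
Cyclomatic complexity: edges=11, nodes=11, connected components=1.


Formula: V(G) = E - N + 2P
V(G) = 11 - 11 + 2*1
V(G) = 0 + 2
V(G) = 2

2


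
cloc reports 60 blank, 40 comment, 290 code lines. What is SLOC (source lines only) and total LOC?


Total LOC = blank + comment + code
Total LOC = 60 + 40 + 290 = 390
SLOC (source only) = code = 290

Total LOC: 390, SLOC: 290


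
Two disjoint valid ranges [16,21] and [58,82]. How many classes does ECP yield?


Valid ranges: [16,21] and [58,82]
Class 1: x < 16 — invalid
Class 2: 16 ≤ x ≤ 21 — valid
Class 3: 21 < x < 58 — invalid (gap between ranges)
Class 4: 58 ≤ x ≤ 82 — valid
Class 5: x > 82 — invalid
Total equivalence classes: 5

5 equivalence classes


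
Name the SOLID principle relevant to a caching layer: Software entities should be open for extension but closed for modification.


This describes the Open/Closed Principle (OCP)

Open/Closed Principle (OCP)


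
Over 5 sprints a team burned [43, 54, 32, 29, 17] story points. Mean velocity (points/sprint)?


Formula: Avg velocity = Total points / Number of sprints
Points: [43, 54, 32, 29, 17]
Sum = 43 + 54 + 32 + 29 + 17 = 175
Avg velocity = 175 / 5 = 35.0 points/sprint

35.0 points/sprint


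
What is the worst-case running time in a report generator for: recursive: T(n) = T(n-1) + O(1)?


Reasoning: linear recursion with constant work per frame
Complexity: O(n)

O(n)


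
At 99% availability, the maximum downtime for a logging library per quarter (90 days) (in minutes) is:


Formula: allowed downtime = period * (100 - SLA) / 100
Period (quarter (90 days)) = 129600 minutes
Unavailability fraction = (100 - 99.0) / 100
Allowed downtime = 129600 * (100 - 99.0) / 100
Allowed downtime = 1296.0 minutes

1296.0 minutes


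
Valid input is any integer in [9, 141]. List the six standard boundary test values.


Range: [9, 141]
Boundaries: just below min, min, min+1, max-1, max, just above max
Values: [8, 9, 10, 140, 141, 142]

[8, 9, 10, 140, 141, 142]


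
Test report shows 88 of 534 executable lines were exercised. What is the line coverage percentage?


Coverage = covered / total * 100
Coverage = 88 / 534 * 100
Coverage = 16.48%

16.48%


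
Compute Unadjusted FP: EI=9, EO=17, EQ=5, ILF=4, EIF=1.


UFP = EI*4 + EO*5 + EQ*4 + ILF*10 + EIF*7
UFP = 9*4 + 17*5 + 5*4 + 4*10 + 1*7
UFP = 36 + 85 + 20 + 40 + 7
UFP = 188

188


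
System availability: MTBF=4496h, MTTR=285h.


Availability = MTBF / (MTBF + MTTR)
Availability = 4496 / (4496 + 285)
Availability = 4496 / 4781
Availability = 94.0389%

94.0389%


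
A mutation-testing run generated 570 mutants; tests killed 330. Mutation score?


Mutation score = killed / total * 100
Mutation score = 330 / 570 * 100
Mutation score = 57.89%

57.89%


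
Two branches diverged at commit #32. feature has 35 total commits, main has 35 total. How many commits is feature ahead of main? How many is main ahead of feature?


Common ancestor: commit #32
feature commits after divergence: 35 - 32 = 3
main commits after divergence: 35 - 32 = 3
feature is 3 commits ahead of main
main is 3 commits ahead of feature

feature ahead: 3, main ahead: 3


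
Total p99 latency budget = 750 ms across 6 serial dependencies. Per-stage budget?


Formula: per_stage = total_budget / stages
per_stage = 750 / 6
per_stage = 125.0 ms

125.0 ms


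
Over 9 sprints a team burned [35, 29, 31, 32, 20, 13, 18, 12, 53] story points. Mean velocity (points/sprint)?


Formula: Avg velocity = Total points / Number of sprints
Points: [35, 29, 31, 32, 20, 13, 18, 12, 53]
Sum = 35 + 29 + 31 + 32 + 20 + 13 + 18 + 12 + 53 = 243
Avg velocity = 243 / 9 = 27.0 points/sprint

27.0 points/sprint


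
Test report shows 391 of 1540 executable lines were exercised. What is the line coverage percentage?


Coverage = covered / total * 100
Coverage = 391 / 1540 * 100
Coverage = 25.39%

25.39%


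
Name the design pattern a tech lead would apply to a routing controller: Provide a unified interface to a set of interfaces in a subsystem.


This matches the Facade pattern

Facade


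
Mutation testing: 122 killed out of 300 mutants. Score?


Mutation score = killed / total * 100
Mutation score = 122 / 300 * 100
Mutation score = 40.67%

40.67%


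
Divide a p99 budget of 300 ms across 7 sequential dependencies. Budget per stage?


Formula: per_stage = total_budget / stages
per_stage = 300 / 7
per_stage = 42.86 ms

42.86 ms


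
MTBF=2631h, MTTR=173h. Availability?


Availability = MTBF / (MTBF + MTTR)
Availability = 2631 / (2631 + 173)
Availability = 2631 / 2804
Availability = 93.8302%

93.8302%


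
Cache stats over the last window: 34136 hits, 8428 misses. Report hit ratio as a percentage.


Formula: hit rate = hits / (hits + misses) * 100
hit rate = 34136 / (34136 + 8428) * 100
hit rate = 34136 / 42564 * 100
hit rate = 80.2%

80.2%


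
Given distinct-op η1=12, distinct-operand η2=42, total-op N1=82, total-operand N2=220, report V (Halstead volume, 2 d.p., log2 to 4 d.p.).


Formula: V = N * log2(η), where N = N1 + N2 and η = η1 + η2
η = 12 + 42 = 54
N = 82 + 220 = 302
log2(54) ≈ 5.7549
V = 302 * 5.7549 = 1737.98

1737.98


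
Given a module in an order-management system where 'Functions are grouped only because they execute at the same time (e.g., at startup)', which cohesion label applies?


Reasoning: Related by timing only
Type: Temporal cohesion

Temporal cohesion


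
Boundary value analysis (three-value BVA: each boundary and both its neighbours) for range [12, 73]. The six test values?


Range: [12, 73]
Boundaries: just below min, min, min+1, max-1, max, just above max
Values: [11, 12, 13, 72, 73, 74]

[11, 12, 13, 72, 73, 74]


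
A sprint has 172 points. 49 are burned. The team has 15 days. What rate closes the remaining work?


Formula: Required rate = Remaining points / Days left
Remaining = 172 - 49 = 123 points
Required rate = 123 / 15 = 8.2 points/day

8.2 points/day


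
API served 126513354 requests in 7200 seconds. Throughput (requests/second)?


Formula: throughput = requests / seconds
throughput = 126513354 / 7200
throughput = 17571.3 requests/second

17571.3 requests/second


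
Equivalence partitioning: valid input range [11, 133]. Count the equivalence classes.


Valid range: [11, 133]
Class 1: x < 11 — invalid
Class 2: 11 ≤ x ≤ 133 — valid
Class 3: x > 133 — invalid
Total equivalence classes: 3

3 equivalence classes


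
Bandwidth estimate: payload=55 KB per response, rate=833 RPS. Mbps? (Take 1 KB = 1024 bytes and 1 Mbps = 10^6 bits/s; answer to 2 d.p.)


Formula: Mbps = payload_bytes * RPS * 8 / 1e6
Payload per request = 55 KB = 55 * 1024 = 56320 bytes
Total bytes/sec = 56320 * 833 = 46914560
Total bits/sec = 46914560 * 8 = 375316480
Mbps = 375316480 / 1e6 = 375.32

375.32 Mbps


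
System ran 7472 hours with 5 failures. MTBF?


Formula: MTBF = Total operating time / Number of failures
MTBF = 7472 / 5
MTBF = 1494.4 hours

1494.4 hours


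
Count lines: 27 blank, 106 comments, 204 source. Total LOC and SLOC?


Total LOC = blank + comment + code
Total LOC = 27 + 106 + 204 = 337
SLOC (source only) = code = 204

Total LOC: 337, SLOC: 204


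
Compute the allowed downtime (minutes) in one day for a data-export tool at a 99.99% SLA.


Formula: allowed downtime = period * (100 - SLA) / 100
Period (day) = 1440 minutes
Unavailability fraction = (100 - 99.99) / 100
Allowed downtime = 1440 * (100 - 99.99) / 100
Allowed downtime = 0.144 minutes

0.144 minutes


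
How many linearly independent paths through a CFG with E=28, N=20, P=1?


Formula: V(G) = E - N + 2P
V(G) = 28 - 20 + 2*1
V(G) = 8 + 2
V(G) = 10

10


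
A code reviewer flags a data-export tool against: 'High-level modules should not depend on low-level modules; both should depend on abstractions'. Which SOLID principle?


This describes the Dependency Inversion Principle (DIP)

Dependency Inversion Principle (DIP)


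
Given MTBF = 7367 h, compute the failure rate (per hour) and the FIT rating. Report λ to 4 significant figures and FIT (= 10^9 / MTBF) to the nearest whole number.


Formula: λ = 1 / MTBF; FIT = λ × 1e9 = 1e9 / MTBF
λ = 1 / 7367 ≈ 1.357e-04 failures/hour
FIT = 1e9 / 7367 ≈ 135740 failures per 1e9 hours (nearest whole number)

λ = 1.357e-04 /h, FIT = 135740


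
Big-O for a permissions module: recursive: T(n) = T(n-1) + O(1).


Reasoning: linear recursion with constant work per frame
Complexity: O(n)

O(n)


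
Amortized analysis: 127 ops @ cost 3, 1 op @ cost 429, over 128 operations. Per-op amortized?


Formula: Amortized cost = Total cost / Operations
Total cost = (127 * 3) + (1 * 429)
Total cost = 381 + 429 = 810
Amortized = 810 / 128 = 6.3281

6.3281


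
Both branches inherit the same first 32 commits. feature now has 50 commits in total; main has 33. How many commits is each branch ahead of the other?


Common ancestor: commit #32
feature commits after divergence: 50 - 32 = 18
main commits after divergence: 33 - 32 = 1
feature is 18 commits ahead of main
main is 1 commits ahead of feature

feature ahead: 18, main ahead: 1


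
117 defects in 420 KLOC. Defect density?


Defect density = defects / KLOC
Defect density = 117 / 420
Defect density = 0.279 defects/KLOC

0.279 defects/KLOC


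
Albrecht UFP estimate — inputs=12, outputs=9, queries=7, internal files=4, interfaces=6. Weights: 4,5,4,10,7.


UFP = EI*4 + EO*5 + EQ*4 + ILF*10 + EIF*7
UFP = 12*4 + 9*5 + 7*4 + 4*10 + 6*7
UFP = 48 + 45 + 28 + 40 + 42
UFP = 203

203


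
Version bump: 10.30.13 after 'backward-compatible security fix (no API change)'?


Current: 10.30.13
Change category: 'backward-compatible security fix (no API change)' → patch bump
SemVer rule: patch bump → increment PATCH (MAJOR and MINOR unchanged)
New: 10.30.14

10.30.14


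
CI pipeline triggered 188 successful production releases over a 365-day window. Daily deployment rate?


Formula: deployments per day = releases / days
= 188 / 365
= 0.515 deploys/day
(equivalently, 3.61 deploys/week)

0.515 deploys/day


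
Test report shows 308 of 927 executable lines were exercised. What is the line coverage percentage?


Coverage = covered / total * 100
Coverage = 308 / 927 * 100
Coverage = 33.23%

33.23%


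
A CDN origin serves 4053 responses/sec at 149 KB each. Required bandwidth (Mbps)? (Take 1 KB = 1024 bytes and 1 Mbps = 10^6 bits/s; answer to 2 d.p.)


Formula: Mbps = payload_bytes * RPS * 8 / 1e6
Payload per request = 149 KB = 149 * 1024 = 152576 bytes
Total bytes/sec = 152576 * 4053 = 618390528
Total bits/sec = 618390528 * 8 = 4947124224
Mbps = 4947124224 / 1e6 = 4947.12

4947.12 Mbps


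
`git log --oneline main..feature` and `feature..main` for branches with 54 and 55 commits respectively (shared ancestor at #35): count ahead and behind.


Common ancestor: commit #35
feature commits after divergence: 54 - 35 = 19
main commits after divergence: 55 - 35 = 20
feature is 19 commits ahead of main
main is 20 commits ahead of feature

feature ahead: 19, main ahead: 20


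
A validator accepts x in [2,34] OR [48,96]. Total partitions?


Valid ranges: [2,34] and [48,96]
Class 1: x < 2 — invalid
Class 2: 2 ≤ x ≤ 34 — valid
Class 3: 34 < x < 48 — invalid (gap between ranges)
Class 4: 48 ≤ x ≤ 96 — valid
Class 5: x > 96 — invalid
Total equivalence classes: 5

5 equivalence classes


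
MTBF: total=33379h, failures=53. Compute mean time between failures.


Formula: MTBF = Total operating time / Number of failures
MTBF = 33379 / 53
MTBF = 629.79 hours

629.79 hours


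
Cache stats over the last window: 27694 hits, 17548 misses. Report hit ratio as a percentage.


Formula: hit rate = hits / (hits + misses) * 100
hit rate = 27694 / (27694 + 17548) * 100
hit rate = 27694 / 45242 * 100
hit rate = 61.21%

61.21%


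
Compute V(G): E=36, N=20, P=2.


Formula: V(G) = E - N + 2P
V(G) = 36 - 20 + 2*2
V(G) = 16 + 4
V(G) = 20

20


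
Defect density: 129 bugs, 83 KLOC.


Defect density = defects / KLOC
Defect density = 129 / 83
Defect density = 1.554 defects/KLOC

1.554 defects/KLOC


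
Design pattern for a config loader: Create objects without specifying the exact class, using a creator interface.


This matches the Factory Method pattern

Factory Method


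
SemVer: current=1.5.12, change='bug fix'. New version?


Current: 1.5.12
Change category: 'bug fix' → patch bump
SemVer rule: patch bump → increment PATCH (MAJOR and MINOR unchanged)
New: 1.5.13

1.5.13


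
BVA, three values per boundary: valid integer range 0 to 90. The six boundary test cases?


Range: [0, 90]
Boundaries: just below min, min, min+1, max-1, max, just above max
Values: [-1, 0, 1, 89, 90, 91]

[-1, 0, 1, 89, 90, 91]


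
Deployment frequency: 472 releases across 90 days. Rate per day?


Formula: deployments per day = releases / days
= 472 / 90
= 5.244 deploys/day
(equivalently, 36.71 deploys/week)

5.244 deploys/day


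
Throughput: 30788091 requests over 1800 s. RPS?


Formula: throughput = requests / seconds
throughput = 30788091 / 1800
throughput = 17104.5 requests/second

17104.5 requests/second


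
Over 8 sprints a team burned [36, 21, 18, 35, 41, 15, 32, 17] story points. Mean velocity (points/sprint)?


Formula: Avg velocity = Total points / Number of sprints
Points: [36, 21, 18, 35, 41, 15, 32, 17]
Sum = 36 + 21 + 18 + 35 + 41 + 15 + 32 + 17 = 215
Avg velocity = 215 / 8 = 26.88 points/sprint

26.88 points/sprint


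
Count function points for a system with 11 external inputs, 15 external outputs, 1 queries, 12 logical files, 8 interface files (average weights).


UFP = EI*4 + EO*5 + EQ*4 + ILF*10 + EIF*7
UFP = 11*4 + 15*5 + 1*4 + 12*10 + 8*7
UFP = 44 + 75 + 4 + 120 + 56
UFP = 299

299


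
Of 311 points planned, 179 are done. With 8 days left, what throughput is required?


Formula: Required rate = Remaining points / Days left
Remaining = 311 - 179 = 132 points
Required rate = 132 / 8 = 16.5 points/day

16.5 points/day


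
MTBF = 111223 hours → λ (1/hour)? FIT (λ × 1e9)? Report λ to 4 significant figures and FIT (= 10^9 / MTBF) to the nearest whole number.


Formula: λ = 1 / MTBF; FIT = λ × 1e9 = 1e9 / MTBF
λ = 1 / 111223 ≈ 8.991e-06 failures/hour
FIT = 1e9 / 111223 ≈ 8991 failures per 1e9 hours (nearest whole number)

λ = 8.991e-06 /h, FIT = 8991


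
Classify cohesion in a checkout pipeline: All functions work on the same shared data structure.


Reasoning: Functions share data
Type: Communicational cohesion

Communicational cohesion


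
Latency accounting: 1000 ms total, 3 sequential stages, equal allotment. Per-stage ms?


Formula: per_stage = total_budget / stages
per_stage = 1000 / 3
per_stage = 333.33 ms

333.33 ms


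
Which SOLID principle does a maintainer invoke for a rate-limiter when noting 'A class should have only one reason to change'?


This describes the Single Responsibility Principle (SRP)

Single Responsibility Principle (SRP)


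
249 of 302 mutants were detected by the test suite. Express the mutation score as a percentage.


Mutation score = killed / total * 100
Mutation score = 249 / 302 * 100
Mutation score = 82.45%

82.45%


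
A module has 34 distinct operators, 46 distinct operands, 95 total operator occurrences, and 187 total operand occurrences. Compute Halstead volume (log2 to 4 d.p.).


Formula: V = N * log2(η), where N = N1 + N2 and η = η1 + η2
η = 34 + 46 = 80
N = 95 + 187 = 282
log2(80) ≈ 6.3219
V = 282 * 6.3219 = 1782.78

1782.78


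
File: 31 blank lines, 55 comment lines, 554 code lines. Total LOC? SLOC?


Total LOC = blank + comment + code
Total LOC = 31 + 55 + 554 = 640
SLOC (source only) = code = 554

Total LOC: 640, SLOC: 554


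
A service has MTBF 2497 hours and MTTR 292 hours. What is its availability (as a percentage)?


Availability = MTBF / (MTBF + MTTR)
Availability = 2497 / (2497 + 292)
Availability = 2497 / 2789
Availability = 89.5303%

89.5303%


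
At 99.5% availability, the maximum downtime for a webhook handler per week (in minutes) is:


Formula: allowed downtime = period * (100 - SLA) / 100
Period (week) = 10080 minutes
Unavailability fraction = (100 - 99.5) / 100
Allowed downtime = 10080 * (100 - 99.5) / 100
Allowed downtime = 50.4 minutes

50.4 minutes


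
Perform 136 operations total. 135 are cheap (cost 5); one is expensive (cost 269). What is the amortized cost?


Formula: Amortized cost = Total cost / Operations
Total cost = (135 * 5) + (1 * 269)
Total cost = 675 + 269 = 944
Amortized = 944 / 136 = 6.9412

6.9412


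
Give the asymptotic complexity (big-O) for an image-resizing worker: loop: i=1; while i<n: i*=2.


Reasoning: i doubles each step so iterations are log2(n)
Complexity: O(log n)

O(log n)


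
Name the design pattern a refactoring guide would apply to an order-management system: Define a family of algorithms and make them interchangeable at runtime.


This matches the Strategy pattern

Strategy


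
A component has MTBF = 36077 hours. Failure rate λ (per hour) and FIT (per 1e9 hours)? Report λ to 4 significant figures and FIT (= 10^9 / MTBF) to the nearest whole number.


Formula: λ = 1 / MTBF; FIT = λ × 1e9 = 1e9 / MTBF
λ = 1 / 36077 ≈ 2.772e-05 failures/hour
FIT = 1e9 / 36077 ≈ 27718 failures per 1e9 hours (nearest whole number)

λ = 2.772e-05 /h, FIT = 27718


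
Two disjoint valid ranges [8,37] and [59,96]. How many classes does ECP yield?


Valid ranges: [8,37] and [59,96]
Class 1: x < 8 — invalid
Class 2: 8 ≤ x ≤ 37 — valid
Class 3: 37 < x < 59 — invalid (gap between ranges)
Class 4: 59 ≤ x ≤ 96 — valid
Class 5: x > 96 — invalid
Total equivalence classes: 5

5 equivalence classes


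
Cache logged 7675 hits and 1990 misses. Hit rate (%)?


Formula: hit rate = hits / (hits + misses) * 100
hit rate = 7675 / (7675 + 1990) * 100
hit rate = 7675 / 9665 * 100
hit rate = 79.41%

79.41%


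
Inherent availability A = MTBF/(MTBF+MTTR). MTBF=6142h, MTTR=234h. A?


Availability = MTBF / (MTBF + MTTR)
Availability = 6142 / (6142 + 234)
Availability = 6142 / 6376
Availability = 96.33%

96.33%


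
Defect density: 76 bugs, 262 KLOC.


Defect density = defects / KLOC
Defect density = 76 / 262
Defect density = 0.29 defects/KLOC

0.29 defects/KLOC


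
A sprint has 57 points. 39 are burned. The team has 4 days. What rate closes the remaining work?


Formula: Required rate = Remaining points / Days left
Remaining = 57 - 39 = 18 points
Required rate = 18 / 4 = 4.5 points/day

4.5 points/day


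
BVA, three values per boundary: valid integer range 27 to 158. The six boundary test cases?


Range: [27, 158]
Boundaries: just below min, min, min+1, max-1, max, just above max
Values: [26, 27, 28, 157, 158, 159]

[26, 27, 28, 157, 158, 159]


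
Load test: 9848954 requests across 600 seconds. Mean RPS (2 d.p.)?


Formula: throughput = requests / seconds
throughput = 9848954 / 600
throughput = 16414.92 requests/second

16414.92 requests/second


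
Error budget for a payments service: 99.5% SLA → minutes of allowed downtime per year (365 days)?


Formula: allowed downtime = period * (100 - SLA) / 100
Period (year (365 days)) = 525600 minutes
Unavailability fraction = (100 - 99.5) / 100
Allowed downtime = 525600 * (100 - 99.5) / 100
Allowed downtime = 2628.0 minutes

2628.0 minutes


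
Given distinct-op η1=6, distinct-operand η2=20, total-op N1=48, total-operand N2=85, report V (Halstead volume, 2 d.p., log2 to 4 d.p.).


Formula: V = N * log2(η), where N = N1 + N2 and η = η1 + η2
η = 6 + 20 = 26
N = 48 + 85 = 133
log2(26) ≈ 4.7004
V = 133 * 4.7004 = 625.15

625.15


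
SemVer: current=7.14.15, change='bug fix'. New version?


Current: 7.14.15
Change category: 'bug fix' → patch bump
SemVer rule: patch bump → increment PATCH (MAJOR and MINOR unchanged)
New: 7.14.16

7.14.16


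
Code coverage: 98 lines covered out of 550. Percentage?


Coverage = covered / total * 100
Coverage = 98 / 550 * 100
Coverage = 17.82%

17.82%


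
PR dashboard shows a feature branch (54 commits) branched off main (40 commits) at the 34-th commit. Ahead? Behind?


Common ancestor: commit #34
feature commits after divergence: 54 - 34 = 20
main commits after divergence: 40 - 34 = 6
feature is 20 commits ahead of main
main is 6 commits ahead of feature

feature ahead: 20, main ahead: 6


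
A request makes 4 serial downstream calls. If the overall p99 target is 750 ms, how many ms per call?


Formula: per_stage = total_budget / stages
per_stage = 750 / 4
per_stage = 187.5 ms

187.5 ms


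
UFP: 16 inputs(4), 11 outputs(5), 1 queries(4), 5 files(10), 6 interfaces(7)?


UFP = EI*4 + EO*5 + EQ*4 + ILF*10 + EIF*7
UFP = 16*4 + 11*5 + 1*4 + 5*10 + 6*7
UFP = 64 + 55 + 4 + 50 + 42
UFP = 215

215


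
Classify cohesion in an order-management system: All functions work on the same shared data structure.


Reasoning: Functions share data
Type: Communicational cohesion

Communicational cohesion


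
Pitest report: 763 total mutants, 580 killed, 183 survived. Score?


Mutation score = killed / total * 100
Mutation score = 580 / 763 * 100
Mutation score = 76.02%

76.02%


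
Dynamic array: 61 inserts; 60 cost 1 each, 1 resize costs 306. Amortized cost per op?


Formula: Amortized cost = Total cost / Operations
Total cost = (60 * 1) + (1 * 306)
Total cost = 60 + 306 = 366
Amortized = 366 / 61 = 6.0

6.0


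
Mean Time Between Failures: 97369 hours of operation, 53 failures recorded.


Formula: MTBF = Total operating time / Number of failures
MTBF = 97369 / 53
MTBF = 1837.15 hours

1837.15 hours


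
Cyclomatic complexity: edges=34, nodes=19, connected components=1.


Formula: V(G) = E - N + 2P
V(G) = 34 - 19 + 2*1
V(G) = 15 + 2
V(G) = 17

17


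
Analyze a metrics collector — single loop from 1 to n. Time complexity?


Reasoning: one pass through n items
Complexity: O(n)

O(n)


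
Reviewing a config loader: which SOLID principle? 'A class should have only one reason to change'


This describes the Single Responsibility Principle (SRP)

Single Responsibility Principle (SRP)


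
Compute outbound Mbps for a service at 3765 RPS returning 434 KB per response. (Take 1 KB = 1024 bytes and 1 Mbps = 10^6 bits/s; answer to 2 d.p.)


Formula: Mbps = payload_bytes * RPS * 8 / 1e6
Payload per request = 434 KB = 434 * 1024 = 444416 bytes
Total bytes/sec = 444416 * 3765 = 1673226240
Total bits/sec = 1673226240 * 8 = 13385809920
Mbps = 13385809920 / 1e6 = 13385.81

13385.81 Mbps


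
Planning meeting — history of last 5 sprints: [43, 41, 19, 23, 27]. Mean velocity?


Formula: Avg velocity = Total points / Number of sprints
Points: [43, 41, 19, 23, 27]
Sum = 43 + 41 + 19 + 23 + 27 = 153
Avg velocity = 153 / 5 = 30.6 points/sprint

30.6 points/sprint


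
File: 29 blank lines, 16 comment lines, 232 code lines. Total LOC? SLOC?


Total LOC = blank + comment + code
Total LOC = 29 + 16 + 232 = 277
SLOC (source only) = code = 232

Total LOC: 277, SLOC: 232


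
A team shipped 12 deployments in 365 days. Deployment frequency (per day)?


Formula: deployments per day = releases / days
= 12 / 365
= 0.033 deploys/day
(equivalently, 0.23 deploys/week)

0.033 deploys/day


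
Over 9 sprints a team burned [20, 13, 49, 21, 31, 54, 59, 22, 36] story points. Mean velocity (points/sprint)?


Formula: Avg velocity = Total points / Number of sprints
Points: [20, 13, 49, 21, 31, 54, 59, 22, 36]
Sum = 20 + 13 + 49 + 21 + 31 + 54 + 59 + 22 + 36 = 305
Avg velocity = 305 / 9 = 33.89 points/sprint

33.89 points/sprint


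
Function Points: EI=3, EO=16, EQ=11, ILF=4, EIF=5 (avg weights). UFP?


UFP = EI*4 + EO*5 + EQ*4 + ILF*10 + EIF*7
UFP = 3*4 + 16*5 + 11*4 + 4*10 + 5*7
UFP = 12 + 80 + 44 + 40 + 35
UFP = 211

211


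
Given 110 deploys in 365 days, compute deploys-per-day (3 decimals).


Formula: deployments per day = releases / days
= 110 / 365
= 0.301 deploys/day
(equivalently, 2.11 deploys/week)

0.301 deploys/day


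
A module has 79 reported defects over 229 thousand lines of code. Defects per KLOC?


Defect density = defects / KLOC
Defect density = 79 / 229
Defect density = 0.345 defects/KLOC

0.345 defects/KLOC


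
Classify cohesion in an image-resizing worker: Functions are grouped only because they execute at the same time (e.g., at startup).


Reasoning: Related by timing only
Type: Temporal cohesion

Temporal cohesion


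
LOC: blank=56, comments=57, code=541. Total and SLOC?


Total LOC = blank + comment + code
Total LOC = 56 + 57 + 541 = 654
SLOC (source only) = code = 541

Total LOC: 654, SLOC: 541


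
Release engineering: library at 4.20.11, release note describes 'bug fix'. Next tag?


Current: 4.20.11
Change category: 'bug fix' → patch bump
SemVer rule: patch bump → increment PATCH (MAJOR and MINOR unchanged)
New: 4.20.12

4.20.12


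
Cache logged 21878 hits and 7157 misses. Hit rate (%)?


Formula: hit rate = hits / (hits + misses) * 100
hit rate = 21878 / (21878 + 7157) * 100
hit rate = 21878 / 29035 * 100
hit rate = 75.35%

75.35%


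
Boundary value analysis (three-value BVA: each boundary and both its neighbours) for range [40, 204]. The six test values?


Range: [40, 204]
Boundaries: just below min, min, min+1, max-1, max, just above max
Values: [39, 40, 41, 203, 204, 205]

[39, 40, 41, 203, 204, 205]


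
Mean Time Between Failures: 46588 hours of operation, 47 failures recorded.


Formula: MTBF = Total operating time / Number of failures
MTBF = 46588 / 47
MTBF = 991.23 hours

991.23 hours


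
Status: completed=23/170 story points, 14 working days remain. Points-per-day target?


Formula: Required rate = Remaining points / Days left
Remaining = 170 - 23 = 147 points
Required rate = 147 / 14 = 10.5 points/day

10.5 points/day


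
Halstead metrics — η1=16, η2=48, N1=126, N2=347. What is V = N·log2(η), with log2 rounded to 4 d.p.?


Formula: V = N * log2(η), where N = N1 + N2 and η = η1 + η2
η = 16 + 48 = 64
N = 126 + 347 = 473
log2(64) ≈ 6.0000
V = 473 * 6.0000 = 2838.00

2838.00


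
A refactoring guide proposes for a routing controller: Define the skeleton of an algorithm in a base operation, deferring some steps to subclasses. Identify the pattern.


This matches the Template Method pattern

Template Method


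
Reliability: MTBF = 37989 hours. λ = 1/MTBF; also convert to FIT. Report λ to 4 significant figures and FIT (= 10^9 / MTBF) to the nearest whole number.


Formula: λ = 1 / MTBF; FIT = λ × 1e9 = 1e9 / MTBF
λ = 1 / 37989 ≈ 2.632e-05 failures/hour
FIT = 1e9 / 37989 ≈ 26323 failures per 1e9 hours (nearest whole number)

λ = 2.632e-05 /h, FIT = 26323


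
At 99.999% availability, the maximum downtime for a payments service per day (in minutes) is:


Formula: allowed downtime = period * (100 - SLA) / 100
Period (day) = 1440 minutes
Unavailability fraction = (100 - 99.999) / 100
Allowed downtime = 1440 * (100 - 99.999) / 100
Allowed downtime = 0.0144 minutes

0.0144 minutes


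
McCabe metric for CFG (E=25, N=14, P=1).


Formula: V(G) = E - N + 2P
V(G) = 25 - 14 + 2*1
V(G) = 11 + 2
V(G) = 13

13


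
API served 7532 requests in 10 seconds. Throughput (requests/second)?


Formula: throughput = requests / seconds
throughput = 7532 / 10
throughput = 753.2 requests/second

753.2 requests/second


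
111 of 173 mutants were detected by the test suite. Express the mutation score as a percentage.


Mutation score = killed / total * 100
Mutation score = 111 / 173 * 100
Mutation score = 64.16%

64.16%


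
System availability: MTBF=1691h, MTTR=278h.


Availability = MTBF / (MTBF + MTTR)
Availability = 1691 / (1691 + 278)
Availability = 1691 / 1969
Availability = 85.8812%

85.8812%


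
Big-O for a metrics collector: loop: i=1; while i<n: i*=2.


Reasoning: i doubles each step so iterations are log2(n)
Complexity: O(log n)

O(log n)


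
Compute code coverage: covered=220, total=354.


Coverage = covered / total * 100
Coverage = 220 / 354 * 100
Coverage = 62.15%

62.15%


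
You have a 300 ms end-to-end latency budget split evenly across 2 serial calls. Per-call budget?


Formula: per_stage = total_budget / stages
per_stage = 300 / 2
per_stage = 150.0 ms

150.0 ms


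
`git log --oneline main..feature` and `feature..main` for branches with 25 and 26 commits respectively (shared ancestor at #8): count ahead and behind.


Common ancestor: commit #8
feature commits after divergence: 25 - 8 = 17
main commits after divergence: 26 - 8 = 18
feature is 17 commits ahead of main
main is 18 commits ahead of feature

feature ahead: 17, main ahead: 18


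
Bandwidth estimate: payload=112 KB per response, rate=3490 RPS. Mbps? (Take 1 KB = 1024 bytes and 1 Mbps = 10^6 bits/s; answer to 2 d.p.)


Formula: Mbps = payload_bytes * RPS * 8 / 1e6
Payload per request = 112 KB = 112 * 1024 = 114688 bytes
Total bytes/sec = 114688 * 3490 = 400261120
Total bits/sec = 400261120 * 8 = 3202088960
Mbps = 3202088960 / 1e6 = 3202.09

3202.09 Mbps


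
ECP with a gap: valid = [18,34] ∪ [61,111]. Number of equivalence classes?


Valid ranges: [18,34] and [61,111]
Class 1: x < 18 — invalid
Class 2: 18 ≤ x ≤ 34 — valid
Class 3: 34 < x < 61 — invalid (gap between ranges)
Class 4: 61 ≤ x ≤ 111 — valid
Class 5: x > 111 — invalid
Total equivalence classes: 5

5 equivalence classes
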